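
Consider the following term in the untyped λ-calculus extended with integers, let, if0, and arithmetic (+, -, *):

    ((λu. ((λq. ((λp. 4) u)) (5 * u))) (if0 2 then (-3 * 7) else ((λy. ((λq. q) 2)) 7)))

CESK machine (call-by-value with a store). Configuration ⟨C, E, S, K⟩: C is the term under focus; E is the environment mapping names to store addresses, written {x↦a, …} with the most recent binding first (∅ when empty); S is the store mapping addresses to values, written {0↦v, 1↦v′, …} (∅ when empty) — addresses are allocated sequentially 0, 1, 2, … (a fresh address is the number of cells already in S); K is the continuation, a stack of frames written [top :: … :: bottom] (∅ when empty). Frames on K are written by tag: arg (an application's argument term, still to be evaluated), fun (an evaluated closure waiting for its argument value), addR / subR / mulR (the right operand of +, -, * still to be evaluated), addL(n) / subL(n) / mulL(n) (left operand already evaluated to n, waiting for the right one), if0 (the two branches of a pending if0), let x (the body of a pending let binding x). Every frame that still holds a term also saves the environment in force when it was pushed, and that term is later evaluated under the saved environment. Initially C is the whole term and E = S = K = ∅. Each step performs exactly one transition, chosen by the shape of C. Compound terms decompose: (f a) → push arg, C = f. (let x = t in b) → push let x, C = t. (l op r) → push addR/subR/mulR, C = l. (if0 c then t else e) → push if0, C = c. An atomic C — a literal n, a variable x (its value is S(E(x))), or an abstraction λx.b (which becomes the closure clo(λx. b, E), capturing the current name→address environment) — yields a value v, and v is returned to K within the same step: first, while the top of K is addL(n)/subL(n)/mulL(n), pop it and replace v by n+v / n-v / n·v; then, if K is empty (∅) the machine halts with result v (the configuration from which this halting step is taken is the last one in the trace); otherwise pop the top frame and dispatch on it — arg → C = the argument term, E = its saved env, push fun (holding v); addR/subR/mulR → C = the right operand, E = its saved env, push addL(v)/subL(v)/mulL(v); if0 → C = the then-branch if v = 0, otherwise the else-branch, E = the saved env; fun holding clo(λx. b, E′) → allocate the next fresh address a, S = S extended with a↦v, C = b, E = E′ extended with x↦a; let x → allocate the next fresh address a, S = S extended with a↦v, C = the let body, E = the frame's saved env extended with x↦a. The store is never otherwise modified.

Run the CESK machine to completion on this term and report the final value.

t=0: <C=((λu. ((λq. ((λp. 4) u)) (5 * u))) (if0 2 then (-3 * 7) else ((λy. ((λq. q) 2)) 7))), E=∅, S=∅, K=∅>
t=1: <C=(λu. ((λq. ((λp. 4) u)) (5 * u))), E=∅, S=∅, K=[arg]>
t=2: <C=(if0 2 then (-3 * 7) else ((λy. ((λq. q) 2)) 7)), E=∅, S=∅, K=[fun]>
t=3: <C=2, E=∅, S=∅, K=[if0 :: fun]>
t=4: <C=((λy. ((λq. q) 2)) 7), E=∅, S=∅, K=[fun]>
t=5: <C=(λy. ((λq. q) 2)), E=∅, S=∅, K=[arg :: fun]>
t=6: <C=7, E=∅, S=∅, K=[fun :: fun]>
t=7: <C=((λq. q) 2), E={y↦0}, S={0↦7}, K=[fun]>
t=8: <C=(λq. q), E={y↦0}, S={0↦7}, K=[arg :: fun]>
t=9: <C=2, E={y↦0}, S={0↦7}, K=[fun :: fun]>
t=10: <C=q, E={q↦1, y↦0}, S={0↦7, 1↦2}, K=[fun]>
t=11: <C=((λq. ((λp. 4) u)) (5 * u)), E={u↦2}, S={0↦7, 1↦2, 2↦2}, K=∅>
t=12: <C=(λq. ((λp. 4) u)), E={u↦2}, S={0↦7, 1↦2, 2↦2}, K=[arg]>
t=13: <C=(5 * u), E={u↦2}, S={0↦7, 1↦2, 2↦2}, K=[fun]>
t=14: <C=5, E={u↦2}, S={0↦7, 1↦2, 2↦2}, K=[mulR :: fun]>
t=15: <C=u, E={u↦2}, S={0↦7, 1↦2, 2↦2}, K=[mulL(5) :: fun]>
t=16: <C=((λp. 4) u), E={q↦3, u↦2}, S={0↦7, 1↦2, 2↦2, 3↦10}, K=∅>
t=17: <C=(λp. 4), E={q↦3, u↦2}, S={0↦7, 1↦2, 2↦2, 3↦10}, K=[arg]>
t=18: <C=u, E={q↦3, u↦2}, S={0↦7, 1↦2, 2↦2, 3↦10}, K=[fun]>
t=19: <C=4, E={p↦4, q↦3, u↦2}, S={0↦7, 1↦2, 2↦2, 3↦10, 4↦2}, K=∅>
→ final value 4

Answer: 4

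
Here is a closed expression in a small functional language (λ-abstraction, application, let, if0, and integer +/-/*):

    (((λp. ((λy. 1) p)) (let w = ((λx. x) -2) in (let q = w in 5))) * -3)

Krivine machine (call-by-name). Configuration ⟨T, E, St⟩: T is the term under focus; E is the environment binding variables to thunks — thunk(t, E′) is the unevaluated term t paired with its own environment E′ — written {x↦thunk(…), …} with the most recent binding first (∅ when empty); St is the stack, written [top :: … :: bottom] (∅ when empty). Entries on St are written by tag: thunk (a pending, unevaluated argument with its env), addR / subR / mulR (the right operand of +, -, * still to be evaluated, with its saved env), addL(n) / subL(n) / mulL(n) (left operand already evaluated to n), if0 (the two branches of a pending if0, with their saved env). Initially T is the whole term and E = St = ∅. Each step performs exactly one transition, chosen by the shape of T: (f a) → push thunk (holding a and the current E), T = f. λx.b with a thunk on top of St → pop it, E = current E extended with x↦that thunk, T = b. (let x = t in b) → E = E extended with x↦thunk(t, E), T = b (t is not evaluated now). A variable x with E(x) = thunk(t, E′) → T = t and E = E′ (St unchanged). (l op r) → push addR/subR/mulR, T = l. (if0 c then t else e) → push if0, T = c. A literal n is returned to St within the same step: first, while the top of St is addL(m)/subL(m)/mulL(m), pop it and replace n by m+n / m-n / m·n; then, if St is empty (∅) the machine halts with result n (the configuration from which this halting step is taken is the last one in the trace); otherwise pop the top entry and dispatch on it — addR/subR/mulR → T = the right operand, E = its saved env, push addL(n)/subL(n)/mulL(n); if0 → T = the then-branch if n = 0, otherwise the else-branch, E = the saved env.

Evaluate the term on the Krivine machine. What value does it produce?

Answer: -3

Machine steps:
t=0: <T=(((λp. ((λy. 1) p)) (let w = ((λx. x) -2) in (let q = w in 5))) * -3), E=∅, St=∅>
t=1: <T=((λp. ((λy. 1) p)) (let w = ((λx. x) -2) in (let q = w in 5))), E=∅, St=[mulR]>
t=2: <T=(λp. ((λy. 1) p)), E=∅, St=[thunk :: mulR]>
t=3: <T=((λy. 1) p), E={p↦thunk((let w = ((λx. x) -2) in (let q = w in 5)), ∅)}, St=[mulR]>
t=4: <T=(λy. 1), E={p↦thunk((let w = ((λx. x) -2) in (let q = w in 5)), ∅)}, St=[thunk :: mulR]>
t=5: <T=1, E={y↦thunk(p, {p↦thunk((let w = ((λx. x) -2) in (let q = w in 5)), ∅)}), p↦thunk((let w = ((λx. x) -2) in (let q = w in 5)), ∅)}, St=[mulR]>
t=6: <T=-3, E=∅, St=[mulL(1)]>
→ final value -3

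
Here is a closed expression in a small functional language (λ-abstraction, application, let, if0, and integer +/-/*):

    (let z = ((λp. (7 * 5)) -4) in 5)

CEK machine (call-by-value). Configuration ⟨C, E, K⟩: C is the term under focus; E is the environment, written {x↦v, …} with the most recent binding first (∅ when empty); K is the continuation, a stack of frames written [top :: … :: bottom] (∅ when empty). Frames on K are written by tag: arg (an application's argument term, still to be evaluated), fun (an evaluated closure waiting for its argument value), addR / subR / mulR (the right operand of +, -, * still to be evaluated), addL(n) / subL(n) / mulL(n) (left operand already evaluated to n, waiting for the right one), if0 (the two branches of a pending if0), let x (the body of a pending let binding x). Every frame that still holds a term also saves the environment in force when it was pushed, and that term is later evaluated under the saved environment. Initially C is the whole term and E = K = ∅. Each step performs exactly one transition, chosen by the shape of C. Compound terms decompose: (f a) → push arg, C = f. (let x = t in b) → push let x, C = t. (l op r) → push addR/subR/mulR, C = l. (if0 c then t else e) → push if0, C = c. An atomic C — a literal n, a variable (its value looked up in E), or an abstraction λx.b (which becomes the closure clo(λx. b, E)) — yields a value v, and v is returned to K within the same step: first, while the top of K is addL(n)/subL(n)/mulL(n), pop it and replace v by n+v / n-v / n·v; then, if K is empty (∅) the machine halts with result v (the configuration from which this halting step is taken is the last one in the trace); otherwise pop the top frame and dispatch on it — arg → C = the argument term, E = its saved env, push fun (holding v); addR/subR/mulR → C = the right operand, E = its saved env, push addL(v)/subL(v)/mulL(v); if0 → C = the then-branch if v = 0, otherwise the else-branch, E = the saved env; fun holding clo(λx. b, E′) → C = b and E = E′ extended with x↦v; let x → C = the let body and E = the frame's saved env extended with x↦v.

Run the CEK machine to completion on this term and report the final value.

Answer: 5

Execution trace:
t=0: <C=(let z = ((λp. (7 * 5)) -4) in 5), E=∅, K=∅>
t=1: <C=((λp. (7 * 5)) -4), E=∅, K=[let z]>
t=2: <C=(λp. (7 * 5)), E=∅, K=[arg :: let z]>
t=3: <C=-4, E=∅, K=[fun :: let z]>
t=4: <C=(7 * 5), E={p↦-4}, K=[let z]>
t=5: <C=7, E={p↦-4}, K=[mulR :: let z]>
t=6: <C=5, E={p↦-4}, K=[mulL(7) :: let z]>
t=7: <C=5, E={z↦35}, K=∅>
→ final value 5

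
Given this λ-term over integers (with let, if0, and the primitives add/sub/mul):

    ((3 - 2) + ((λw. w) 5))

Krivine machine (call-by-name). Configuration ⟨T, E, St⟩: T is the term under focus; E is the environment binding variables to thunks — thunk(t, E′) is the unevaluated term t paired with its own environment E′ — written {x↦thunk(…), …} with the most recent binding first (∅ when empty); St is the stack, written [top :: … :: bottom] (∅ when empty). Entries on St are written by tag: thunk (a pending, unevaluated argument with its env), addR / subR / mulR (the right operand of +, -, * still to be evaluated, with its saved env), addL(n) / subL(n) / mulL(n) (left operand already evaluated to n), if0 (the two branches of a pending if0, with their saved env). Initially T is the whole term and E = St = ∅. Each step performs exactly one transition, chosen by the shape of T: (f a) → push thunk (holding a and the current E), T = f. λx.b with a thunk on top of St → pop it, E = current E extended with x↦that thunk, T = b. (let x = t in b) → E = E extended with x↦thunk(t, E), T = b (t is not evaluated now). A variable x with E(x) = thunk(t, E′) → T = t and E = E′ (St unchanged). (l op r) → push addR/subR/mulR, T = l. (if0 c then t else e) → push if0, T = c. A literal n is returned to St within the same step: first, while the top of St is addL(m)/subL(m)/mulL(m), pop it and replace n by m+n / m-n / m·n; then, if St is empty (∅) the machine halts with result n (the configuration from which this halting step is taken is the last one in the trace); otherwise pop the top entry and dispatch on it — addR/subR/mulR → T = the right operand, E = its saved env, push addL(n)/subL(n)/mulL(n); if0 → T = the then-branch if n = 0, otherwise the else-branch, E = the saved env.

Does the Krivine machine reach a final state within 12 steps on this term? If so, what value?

Answer: 6

Derivation:
t=0: <T=((3 - 2) + ((λw. w) 5)), E=∅, St=∅>
t=1: <T=(3 - 2), E=∅, St=[addR]>
t=2: <T=3, E=∅, St=[subR :: addR]>
t=3: <T=2, E=∅, St=[subL(3) :: addR]>
t=4: <T=((λw. w) 5), E=∅, St=[addL(1)]>
t=5: <T=(λw. w), E=∅, St=[thunk :: addL(1)]>
t=6: <T=w, E={w↦thunk(5, ∅)}, St=[addL(1)]>
t=7: <T=5, E=∅, St=[addL(1)]>
→ final value 6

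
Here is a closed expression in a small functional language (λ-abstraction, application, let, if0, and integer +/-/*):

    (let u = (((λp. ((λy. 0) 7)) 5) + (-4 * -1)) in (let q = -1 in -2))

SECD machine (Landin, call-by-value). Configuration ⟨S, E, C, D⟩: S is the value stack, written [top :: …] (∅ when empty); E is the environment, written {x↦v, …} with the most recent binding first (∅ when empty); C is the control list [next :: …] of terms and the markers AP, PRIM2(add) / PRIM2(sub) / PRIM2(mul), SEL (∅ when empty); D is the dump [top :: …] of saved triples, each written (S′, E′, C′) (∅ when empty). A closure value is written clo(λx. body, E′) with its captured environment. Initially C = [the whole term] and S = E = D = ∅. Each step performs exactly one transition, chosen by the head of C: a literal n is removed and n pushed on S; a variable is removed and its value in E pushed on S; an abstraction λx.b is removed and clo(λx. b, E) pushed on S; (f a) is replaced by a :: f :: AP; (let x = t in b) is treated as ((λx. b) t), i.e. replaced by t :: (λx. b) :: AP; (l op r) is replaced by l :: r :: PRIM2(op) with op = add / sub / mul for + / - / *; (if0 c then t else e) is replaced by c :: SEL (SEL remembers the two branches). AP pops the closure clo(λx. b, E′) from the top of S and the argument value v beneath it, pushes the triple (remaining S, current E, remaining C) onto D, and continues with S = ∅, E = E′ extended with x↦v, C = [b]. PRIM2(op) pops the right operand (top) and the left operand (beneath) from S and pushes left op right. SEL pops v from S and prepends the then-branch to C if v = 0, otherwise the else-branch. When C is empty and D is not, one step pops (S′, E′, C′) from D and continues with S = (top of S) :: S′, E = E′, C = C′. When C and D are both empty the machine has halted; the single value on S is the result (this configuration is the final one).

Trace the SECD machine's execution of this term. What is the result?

Answer: -2

Execution trace:
0. <S=∅, E=∅, C=[(let u = (((λp. ((λy. 0) 7)) 5) + (-4 * -1)) in (let q = -1 in -2))], D=∅>
1. <S=∅, E=∅, C=[(((λp. ((λy. 0) 7)) 5) + (-4 * -1)) :: (λu. (let q = -1 in -2)) :: AP], D=∅>
2. <S=∅, E=∅, C=[((λp. ((λy. 0) 7)) 5) :: (-4 * -1) :: PRIM2(add) :: (λu. (let q = -1 in -2)) :: AP], D=∅>
3. <S=∅, E=∅, C=[5 :: (λp. ((λy. 0) 7)) :: AP :: (-4 * -1) :: PRIM2(add) :: (λu. (let q = -1 in -2)) :: AP], D=∅>
4. <S=[5], E=∅, C=[(λp. ((λy. 0) 7)) :: AP :: (-4 * -1) :: PRIM2(add) :: (λu. (let q = -1 in -2)) :: AP], D=∅>
5. <S=[clo(λp. ((λy. 0) 7), ∅) :: 5], E=∅, C=[AP :: (-4 * -1) :: PRIM2(add) :: (λu. (let q = -1 in -2)) :: AP], D=∅>
6. <S=∅, E={p↦5}, C=[((λy. 0) 7)], D=[(∅, ∅, [(-4 * -1) :: PRIM2(add) :: (λu. (let q = -1 in -2)) :: AP])]>
7. <S=∅, E={p↦5}, C=[7 :: (λy. 0) :: AP], D=[(∅, ∅, [(-4 * -1) :: PRIM2(add) :: (λu. (let q = -1 in -2)) :: AP])]>
8. <S=[7], E={p↦5}, C=[(λy. 0) :: AP], D=[(∅, ∅, [(-4 * -1) :: PRIM2(add) :: (λu. (let q = -1 in -2)) :: AP])]>
9. <S=[clo(λy. 0, {p↦5}) :: 7], E={p↦5}, C=[AP], D=[(∅, ∅, [(-4 * -1) :: PRIM2(add) :: (λu. (let q = -1 in -2)) :: AP])]>
10. <S=∅, E={y↦7, p↦5}, C=[0], D=[(∅, {p↦5}, ∅) :: (∅, ∅, [(-4 * -1) :: PRIM2(add) :: (λu. (let q = -1 in -2)) :: AP])]>
11. <S=[0], E={y↦7, p↦5}, C=∅, D=[(∅, {p↦5}, ∅) :: (∅, ∅, [(-4 * -1) :: PRIM2(add) :: (λu. (let q = -1 in -2)) :: AP])]>
12. <S=[0], E={p↦5}, C=∅, D=[(∅, ∅, [(-4 * -1) :: PRIM2(add) :: (λu. (let q = -1 in -2)) :: AP])]>
13. <S=[0], E=∅, C=[(-4 * -1) :: PRIM2(add) :: (λu. (let q = -1 in -2)) :: AP], D=∅>
14. <S=[0], E=∅, C=[-4 :: -1 :: PRIM2(mul) :: PRIM2(add) :: (λu. (let q = -1 in -2)) :: AP], D=∅>
15. <S=[-4 :: 0], E=∅, C=[-1 :: PRIM2(mul) :: PRIM2(add) :: (λu. (let q = -1 in -2)) :: AP], D=∅>
16. <S=[-1 :: -4 :: 0], E=∅, C=[PRIM2(mul) :: PRIM2(add) :: (λu. (let q = -1 in -2)) :: AP], D=∅>
17. <S=[4 :: 0], E=∅, C=[PRIM2(add) :: (λu. (let q = -1 in -2)) :: AP], D=∅>
18. <S=[4], E=∅, C=[(λu. (let q = -1 in -2)) :: AP], D=∅>
19. <S=[clo(λu. (let q = -1 in -2), ∅) :: 4], E=∅, C=[AP], D=∅>
20. <S=∅, E={u↦4}, C=[(let q = -1 in -2)], D=[(∅, ∅, ∅)]>
21. <S=∅, E={u↦4}, C=[-1 :: (λq. -2) :: AP], D=[(∅, ∅, ∅)]>
22. <S=[-1], E={u↦4}, C=[(λq. -2) :: AP], D=[(∅, ∅, ∅)]>
23. <S=[clo(λq. -2, {u↦4}) :: -1], E={u↦4}, C=[AP], D=[(∅, ∅, ∅)]>
24. <S=∅, E={q↦-1, u↦4}, C=[-2], D=[(∅, {u↦4}, ∅) :: (∅, ∅, ∅)]>
25. <S=[-2], E={q↦-1, u↦4}, C=∅, D=[(∅, {u↦4}, ∅) :: (∅, ∅, ∅)]>
26. <S=[-2], E={u↦4}, C=∅, D=[(∅, ∅, ∅)]>
27. <S=[-2], E=∅, C=∅, D=∅>
→ final value -2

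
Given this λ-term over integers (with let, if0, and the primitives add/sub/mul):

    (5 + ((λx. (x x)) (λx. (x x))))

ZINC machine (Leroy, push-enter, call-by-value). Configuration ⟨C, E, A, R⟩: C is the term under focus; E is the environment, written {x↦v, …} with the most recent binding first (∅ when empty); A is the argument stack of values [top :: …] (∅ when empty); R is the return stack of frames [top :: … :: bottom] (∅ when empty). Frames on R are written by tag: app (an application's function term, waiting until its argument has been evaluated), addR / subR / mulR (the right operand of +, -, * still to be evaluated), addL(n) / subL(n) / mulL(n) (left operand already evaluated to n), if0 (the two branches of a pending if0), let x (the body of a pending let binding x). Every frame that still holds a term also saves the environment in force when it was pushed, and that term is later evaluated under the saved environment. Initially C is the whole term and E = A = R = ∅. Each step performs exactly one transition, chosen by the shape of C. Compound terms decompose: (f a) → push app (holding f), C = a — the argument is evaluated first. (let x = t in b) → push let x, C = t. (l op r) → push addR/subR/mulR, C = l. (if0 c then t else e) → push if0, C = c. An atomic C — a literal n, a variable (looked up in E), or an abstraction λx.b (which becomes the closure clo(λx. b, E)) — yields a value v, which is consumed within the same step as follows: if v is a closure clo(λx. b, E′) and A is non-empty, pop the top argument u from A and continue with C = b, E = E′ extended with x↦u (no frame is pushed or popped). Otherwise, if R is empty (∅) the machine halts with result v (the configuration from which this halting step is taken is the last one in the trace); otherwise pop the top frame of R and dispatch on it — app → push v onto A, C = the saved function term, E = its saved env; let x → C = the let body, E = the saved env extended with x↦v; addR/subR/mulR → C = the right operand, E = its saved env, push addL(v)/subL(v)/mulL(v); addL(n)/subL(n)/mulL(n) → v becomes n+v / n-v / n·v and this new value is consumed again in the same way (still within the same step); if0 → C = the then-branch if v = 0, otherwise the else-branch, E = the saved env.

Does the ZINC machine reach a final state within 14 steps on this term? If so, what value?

t=0: [C=(5 + ((λx. (x x)) (λx. (x x)))) | E=∅ | A=∅ | R=∅]
t=1: [C=5 | E=∅ | A=∅ | R=[addR]]
t=2: [C=((λx. (x x)) (λx. (x x))) | E=∅ | A=∅ | R=[addL(5)]]
t=3: [C=(λx. (x x)) | E=∅ | A=∅ | R=[app :: addL(5)]]
t=4: [C=(λx. (x x)) | E=∅ | A=[clo(λx. (x x), ∅)] | R=[addL(5)]]
t=5: [C=(x x) | E={x↦clo(λx. (x x), ∅)} | A=∅ | R=[addL(5)]]
t=6: [C=x | E={x↦clo(λx. (x x), ∅)} | A=∅ | R=[app :: addL(5)]]
t=7: [C=x | E={x↦clo(λx. (x x), ∅)} | A=[clo(λx. (x x), ∅)] | R=[addL(5)]]
… configuration repeats with period 3 (steps 5–7 recur indefinitely) …

Answer: DIVERGES (no final state within 14 steps)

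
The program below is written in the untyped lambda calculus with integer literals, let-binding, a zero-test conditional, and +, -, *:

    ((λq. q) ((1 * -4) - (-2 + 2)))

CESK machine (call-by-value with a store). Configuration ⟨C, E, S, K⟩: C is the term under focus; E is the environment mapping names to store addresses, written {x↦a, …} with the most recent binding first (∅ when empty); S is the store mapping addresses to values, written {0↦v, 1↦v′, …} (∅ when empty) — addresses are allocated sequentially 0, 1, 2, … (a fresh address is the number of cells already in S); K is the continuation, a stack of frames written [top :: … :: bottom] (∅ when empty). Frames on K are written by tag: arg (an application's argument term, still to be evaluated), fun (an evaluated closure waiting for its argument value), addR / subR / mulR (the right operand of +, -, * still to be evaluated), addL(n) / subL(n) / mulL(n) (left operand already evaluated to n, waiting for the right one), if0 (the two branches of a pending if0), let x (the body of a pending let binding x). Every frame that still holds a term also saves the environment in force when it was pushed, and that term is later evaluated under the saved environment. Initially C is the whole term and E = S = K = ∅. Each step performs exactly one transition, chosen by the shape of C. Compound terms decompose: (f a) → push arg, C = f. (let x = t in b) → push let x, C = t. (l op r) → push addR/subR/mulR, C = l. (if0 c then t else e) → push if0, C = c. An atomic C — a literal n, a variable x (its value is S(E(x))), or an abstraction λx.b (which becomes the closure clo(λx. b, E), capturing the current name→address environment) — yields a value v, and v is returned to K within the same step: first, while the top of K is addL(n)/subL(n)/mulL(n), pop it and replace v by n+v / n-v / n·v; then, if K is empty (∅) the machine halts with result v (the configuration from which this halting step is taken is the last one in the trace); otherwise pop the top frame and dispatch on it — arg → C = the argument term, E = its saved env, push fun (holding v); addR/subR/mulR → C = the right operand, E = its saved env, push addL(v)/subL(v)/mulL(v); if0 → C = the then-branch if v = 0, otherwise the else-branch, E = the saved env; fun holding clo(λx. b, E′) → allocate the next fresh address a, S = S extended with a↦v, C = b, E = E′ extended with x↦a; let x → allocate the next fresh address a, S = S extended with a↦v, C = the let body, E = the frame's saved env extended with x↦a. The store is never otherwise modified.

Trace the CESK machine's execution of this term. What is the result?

step 0: <C=((λq. q) ((1 * -4) - (-2 + 2))), E=∅, S=∅, K=∅>
step 1: <C=(λq. q), E=∅, S=∅, K=[arg]>
step 2: <C=((1 * -4) - (-2 + 2)), E=∅, S=∅, K=[fun]>
step 3: <C=(1 * -4), E=∅, S=∅, K=[subR :: fun]>
step 4: <C=1, E=∅, S=∅, K=[mulR :: subR :: fun]>
step 5: <C=-4, E=∅, S=∅, K=[mulL(1) :: subR :: fun]>
step 6: <C=(-2 + 2), E=∅, S=∅, K=[subL(-4) :: fun]>
step 7: <C=-2, E=∅, S=∅, K=[addR :: subL(-4) :: fun]>
step 8: <C=2, E=∅, S=∅, K=[addL(-2) :: subL(-4) :: fun]>
step 9: <C=q, E={q↦0}, S={0↦-4}, K=∅>
→ final value -4

Answer: -4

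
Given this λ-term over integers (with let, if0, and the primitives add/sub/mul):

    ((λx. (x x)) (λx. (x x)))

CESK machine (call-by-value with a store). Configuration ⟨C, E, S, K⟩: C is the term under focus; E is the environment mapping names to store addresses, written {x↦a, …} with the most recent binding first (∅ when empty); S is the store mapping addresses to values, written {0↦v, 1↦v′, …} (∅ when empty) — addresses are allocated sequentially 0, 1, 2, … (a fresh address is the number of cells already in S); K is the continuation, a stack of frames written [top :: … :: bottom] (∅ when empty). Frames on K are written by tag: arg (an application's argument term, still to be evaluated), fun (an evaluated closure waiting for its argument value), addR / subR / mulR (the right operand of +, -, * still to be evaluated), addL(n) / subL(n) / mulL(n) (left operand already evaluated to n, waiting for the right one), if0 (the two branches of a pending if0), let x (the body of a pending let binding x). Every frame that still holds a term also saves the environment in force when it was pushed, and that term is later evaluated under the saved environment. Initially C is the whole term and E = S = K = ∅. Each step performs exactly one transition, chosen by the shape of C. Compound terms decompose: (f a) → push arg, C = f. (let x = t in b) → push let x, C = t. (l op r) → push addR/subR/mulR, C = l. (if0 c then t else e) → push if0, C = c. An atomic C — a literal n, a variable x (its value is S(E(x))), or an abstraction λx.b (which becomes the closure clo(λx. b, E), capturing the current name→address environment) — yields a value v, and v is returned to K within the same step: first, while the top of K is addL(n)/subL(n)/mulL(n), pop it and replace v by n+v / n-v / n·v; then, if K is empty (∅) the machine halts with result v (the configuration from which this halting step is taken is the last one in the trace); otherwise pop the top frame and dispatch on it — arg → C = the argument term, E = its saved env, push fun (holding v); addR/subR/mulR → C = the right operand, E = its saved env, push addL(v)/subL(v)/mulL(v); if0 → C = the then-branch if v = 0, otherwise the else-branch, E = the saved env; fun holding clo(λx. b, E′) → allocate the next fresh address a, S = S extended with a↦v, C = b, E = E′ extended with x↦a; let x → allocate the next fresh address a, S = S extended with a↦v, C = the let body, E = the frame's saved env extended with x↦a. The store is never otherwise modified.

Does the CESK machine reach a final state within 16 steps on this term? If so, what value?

Answer: DIVERGES (no final state within 16 steps)

Machine steps:
[0] [C=((λx. (x x)) (λx. (x x))) | E=∅ | S=∅ | K=∅]
[1] [C=(λx. (x x)) | E=∅ | S=∅ | K=[arg]]
[2] [C=(λx. (x x)) | E=∅ | S=∅ | K=[fun]]
[3] [C=(x x) | E={x↦0} | S={0↦clo(λx. (x x), ∅)} | K=∅]
[4] [C=x | E={x↦0} | S={0↦clo(λx. (x x), ∅)} | K=[arg]]
[5] [C=x | E={x↦0} | S={0↦clo(λx. (x x), ∅)} | K=[fun]]
[6] [C=(x x) | E={x↦1} | S={0↦clo(λx. (x x), ∅), 1↦clo(λx. (x x), ∅)} | K=∅]
[7] [C=x | E={x↦1} | S={0↦clo(λx. (x x), ∅), 1↦clo(λx. (x x), ∅)} | K=[arg]]
[8] [C=x | E={x↦1} | S={0↦clo(λx. (x x), ∅), 1↦clo(λx. (x x), ∅)} | K=[fun]]
[9] [C=(x x) | E={x↦2} | S={0↦clo(λx. (x x), ∅), 1↦clo(λx. (x x), ∅), 2↦clo(λx. (x x), ∅)} | K=∅]
[10] [C=x | E={x↦2} | S={0↦clo(λx. (x x), ∅), 1↦clo(λx. (x x), ∅), 2↦clo(λx. (x x), ∅)} | K=[arg]]
[11] [C=x | E={x↦2} | S={0↦clo(λx. (x x), ∅), 1↦clo(λx. (x x), ∅), 2↦clo(λx. (x x), ∅)} | K=[fun]]
[12] [C=(x x) | E={x↦3} | S={0↦clo(λx. (x x), ∅), 1↦clo(λx. (x x), ∅), 2↦clo(λx. (x x), ∅), 3↦clo(λx. (x x), ∅)} | K=∅]
[13] [C=x | E={x↦3} | S={0↦clo(λx. (x x), ∅), 1↦clo(λx. (x x), ∅), 2↦clo(λx. (x x), ∅), 3↦clo(λx. (x x), ∅)} | K=[arg]]
[14] [C=x | E={x↦3} | S={0↦clo(λx. (x x), ∅), 1↦clo(λx. (x x), ∅), 2↦clo(λx. (x x), ∅), 3↦clo(λx. (x x), ∅)} | K=[fun]]
[15] [C=(x x) | E={x↦4} | S={0↦clo(λx. (x x), ∅), 1↦clo(λx. (x x), ∅), 2↦clo(λx. (x x), ∅), 3↦clo(λx. (x x), ∅), 4↦clo(λx. (x x), ∅)} | K=∅]
[16] [C=x | E={x↦4} | S={0↦clo(λx. (x x), ∅), 1↦clo(λx. (x x), ∅), 2↦clo(λx. (x x), ∅), 3↦clo(λx. (x x), ∅), 4↦clo(λx. (x x), ∅)} | K=[arg]]
→ 16 transitions taken and the configuration is still not final: no result within 16 steps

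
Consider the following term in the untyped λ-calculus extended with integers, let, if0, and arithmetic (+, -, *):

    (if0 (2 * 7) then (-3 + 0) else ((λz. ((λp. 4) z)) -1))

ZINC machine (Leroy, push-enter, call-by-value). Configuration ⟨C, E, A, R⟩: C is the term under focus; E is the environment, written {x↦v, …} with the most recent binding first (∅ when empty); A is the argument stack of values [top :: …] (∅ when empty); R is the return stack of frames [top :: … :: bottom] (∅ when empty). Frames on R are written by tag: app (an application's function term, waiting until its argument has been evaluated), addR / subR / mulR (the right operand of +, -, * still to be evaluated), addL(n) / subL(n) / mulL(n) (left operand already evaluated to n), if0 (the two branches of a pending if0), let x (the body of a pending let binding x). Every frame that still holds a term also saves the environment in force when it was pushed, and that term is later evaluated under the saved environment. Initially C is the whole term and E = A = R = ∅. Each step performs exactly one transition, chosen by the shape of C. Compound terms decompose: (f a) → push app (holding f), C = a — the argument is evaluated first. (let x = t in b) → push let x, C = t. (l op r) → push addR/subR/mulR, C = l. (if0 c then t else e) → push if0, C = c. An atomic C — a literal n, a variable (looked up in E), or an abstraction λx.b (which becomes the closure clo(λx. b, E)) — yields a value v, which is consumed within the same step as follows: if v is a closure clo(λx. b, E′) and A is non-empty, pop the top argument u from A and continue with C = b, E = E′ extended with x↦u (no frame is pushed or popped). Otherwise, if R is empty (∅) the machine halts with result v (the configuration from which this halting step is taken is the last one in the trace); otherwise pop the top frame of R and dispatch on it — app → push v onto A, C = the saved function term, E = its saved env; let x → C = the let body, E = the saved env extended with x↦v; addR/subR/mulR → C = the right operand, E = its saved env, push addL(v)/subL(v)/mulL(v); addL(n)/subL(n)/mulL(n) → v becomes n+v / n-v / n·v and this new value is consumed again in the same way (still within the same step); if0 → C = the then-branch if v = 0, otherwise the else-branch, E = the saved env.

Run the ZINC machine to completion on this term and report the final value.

[0] [C=(if0 (2 * 7) then (-3 + 0) else ((λz. ((λp. 4) z)) -1)) | E=∅ | A=∅ | R=∅]
[1] [C=(2 * 7) | E=∅ | A=∅ | R=[if0]]
[2] [C=2 | E=∅ | A=∅ | R=[mulR :: if0]]
[3] [C=7 | E=∅ | A=∅ | R=[mulL(2) :: if0]]
[4] [C=((λz. ((λp. 4) z)) -1) | E=∅ | A=∅ | R=∅]
[5] [C=-1 | E=∅ | A=∅ | R=[app]]
[6] [C=(λz. ((λp. 4) z)) | E=∅ | A=[-1] | R=∅]
[7] [C=((λp. 4) z) | E={z↦-1} | A=∅ | R=∅]
[8] [C=z | E={z↦-1} | A=∅ | R=[app]]
[9] [C=(λp. 4) | E={z↦-1} | A=[-1] | R=∅]
[10] [C=4 | E={p↦-1, z↦-1} | A=∅ | R=∅]
→ final value 4

Answer: 4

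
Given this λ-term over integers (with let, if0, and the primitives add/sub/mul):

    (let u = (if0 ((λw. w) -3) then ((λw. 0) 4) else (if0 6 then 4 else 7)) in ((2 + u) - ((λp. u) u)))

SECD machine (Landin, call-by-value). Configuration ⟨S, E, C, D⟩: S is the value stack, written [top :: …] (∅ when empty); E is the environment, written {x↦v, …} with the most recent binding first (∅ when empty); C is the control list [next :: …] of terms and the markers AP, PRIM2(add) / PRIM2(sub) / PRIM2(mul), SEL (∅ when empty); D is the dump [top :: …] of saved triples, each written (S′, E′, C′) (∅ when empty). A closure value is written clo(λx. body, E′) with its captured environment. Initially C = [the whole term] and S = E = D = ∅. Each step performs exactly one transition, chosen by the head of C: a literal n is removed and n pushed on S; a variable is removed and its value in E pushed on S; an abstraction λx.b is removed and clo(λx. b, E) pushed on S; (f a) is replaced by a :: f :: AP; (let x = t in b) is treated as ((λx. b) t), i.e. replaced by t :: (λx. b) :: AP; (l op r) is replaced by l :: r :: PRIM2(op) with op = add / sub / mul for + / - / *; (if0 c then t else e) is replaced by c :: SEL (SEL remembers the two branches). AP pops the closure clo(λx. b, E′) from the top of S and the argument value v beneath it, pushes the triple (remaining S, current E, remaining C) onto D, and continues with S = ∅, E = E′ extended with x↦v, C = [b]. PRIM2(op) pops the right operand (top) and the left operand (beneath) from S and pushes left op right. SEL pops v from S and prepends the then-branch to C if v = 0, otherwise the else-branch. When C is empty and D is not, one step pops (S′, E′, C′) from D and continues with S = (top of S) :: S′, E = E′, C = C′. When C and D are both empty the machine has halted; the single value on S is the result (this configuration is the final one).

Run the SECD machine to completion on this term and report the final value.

[0] [S=∅ | E=∅ | C=[(let u = (if0 ((λw. w) -3) then ((λw. 0) 4) else (if0 6 then 4 else 7)) in ((2 + u) - ((λp. u) u)))] | D=∅]
[1] [S=∅ | E=∅ | C=[(if0 ((λw. w) -3) then ((λw. 0) 4) else (if0 6 then 4 else 7)) :: (λu. ((2 + u) - ((λp. u) u))) :: AP] | D=∅]
[2] [S=∅ | E=∅ | C=[((λw. w) -3) :: SEL :: (λu. ((2 + u) - ((λp. u) u))) :: AP] | D=∅]
[3] [S=∅ | E=∅ | C=[-3 :: (λw. w) :: AP :: SEL :: (λu. ((2 + u) - ((λp. u) u))) :: AP] | D=∅]
[4] [S=[-3] | E=∅ | C=[(λw. w) :: AP :: SEL :: (λu. ((2 + u) - ((λp. u) u))) :: AP] | D=∅]
[5] [S=[clo(λw. w, ∅) :: -3] | E=∅ | C=[AP :: SEL :: (λu. ((2 + u) - ((λp. u) u))) :: AP] | D=∅]
[6] [S=∅ | E={w↦-3} | C=[w] | D=[(∅, ∅, [SEL :: (λu. ((2 + u) - ((λp. u) u))) :: AP])]]
[7] [S=[-3] | E={w↦-3} | C=∅ | D=[(∅, ∅, [SEL :: (λu. ((2 + u) - ((λp. u) u))) :: AP])]]
[8] [S=[-3] | E=∅ | C=[SEL :: (λu. ((2 + u) - ((λp. u) u))) :: AP] | D=∅]
[9] [S=∅ | E=∅ | C=[(if0 6 then 4 else 7) :: (λu. ((2 + u) - ((λp. u) u))) :: AP] | D=∅]
[10] [S=∅ | E=∅ | C=[6 :: SEL :: (λu. ((2 + u) - ((λp. u) u))) :: AP] | D=∅]
[11] [S=[6] | E=∅ | C=[SEL :: (λu. ((2 + u) - ((λp. u) u))) :: AP] | D=∅]
[12] [S=∅ | E=∅ | C=[7 :: (λu. ((2 + u) - ((λp. u) u))) :: AP] | D=∅]
[13] [S=[7] | E=∅ | C=[(λu. ((2 + u) - ((λp. u) u))) :: AP] | D=∅]
[14] [S=[clo(λu. ((2 + u) - ((λp. u) u)), ∅) :: 7] | E=∅ | C=[AP] | D=∅]
[15] [S=∅ | E={u↦7} | C=[((2 + u) - ((λp. u) u))] | D=[(∅, ∅, ∅)]]
[16] [S=∅ | E={u↦7} | C=[(2 + u) :: ((λp. u) u) :: PRIM2(sub)] | D=[(∅, ∅, ∅)]]
[17] [S=∅ | E={u↦7} | C=[2 :: u :: PRIM2(add) :: ((λp. u) u) :: PRIM2(sub)] | D=[(∅, ∅, ∅)]]
[18] [S=[2] | E={u↦7} | C=[u :: PRIM2(add) :: ((λp. u) u) :: PRIM2(sub)] | D=[(∅, ∅, ∅)]]
[19] [S=[7 :: 2] | E={u↦7} | C=[PRIM2(add) :: ((λp. u) u) :: PRIM2(sub)] | D=[(∅, ∅, ∅)]]
[20] [S=[9] | E={u↦7} | C=[((λp. u) u) :: PRIM2(sub)] | D=[(∅, ∅, ∅)]]
[21] [S=[9] | E={u↦7} | C=[u :: (λp. u) :: AP :: PRIM2(sub)] | D=[(∅, ∅, ∅)]]
[22] [S=[7 :: 9] | E={u↦7} | C=[(λp. u) :: AP :: PRIM2(sub)] | D=[(∅, ∅, ∅)]]
[23] [S=[clo(λp. u, {u↦7}) :: 7 :: 9] | E={u↦7} | C=[AP :: PRIM2(sub)] | D=[(∅, ∅, ∅)]]
[24] [S=∅ | E={p↦7, u↦7} | C=[u] | D=[([9], {u↦7}, [PRIM2(sub)]) :: (∅, ∅, ∅)]]
[25] [S=[7] | E={p↦7, u↦7} | C=∅ | D=[([9], {u↦7}, [PRIM2(sub)]) :: (∅, ∅, ∅)]]
[26] [S=[7 :: 9] | E={u↦7} | C=[PRIM2(sub)] | D=[(∅, ∅, ∅)]]
[27] [S=[2] | E={u↦7} | C=∅ | D=[(∅, ∅, ∅)]]
[28] [S=[2] | E=∅ | C=∅ | D=∅]
→ final value 2

Answer: 2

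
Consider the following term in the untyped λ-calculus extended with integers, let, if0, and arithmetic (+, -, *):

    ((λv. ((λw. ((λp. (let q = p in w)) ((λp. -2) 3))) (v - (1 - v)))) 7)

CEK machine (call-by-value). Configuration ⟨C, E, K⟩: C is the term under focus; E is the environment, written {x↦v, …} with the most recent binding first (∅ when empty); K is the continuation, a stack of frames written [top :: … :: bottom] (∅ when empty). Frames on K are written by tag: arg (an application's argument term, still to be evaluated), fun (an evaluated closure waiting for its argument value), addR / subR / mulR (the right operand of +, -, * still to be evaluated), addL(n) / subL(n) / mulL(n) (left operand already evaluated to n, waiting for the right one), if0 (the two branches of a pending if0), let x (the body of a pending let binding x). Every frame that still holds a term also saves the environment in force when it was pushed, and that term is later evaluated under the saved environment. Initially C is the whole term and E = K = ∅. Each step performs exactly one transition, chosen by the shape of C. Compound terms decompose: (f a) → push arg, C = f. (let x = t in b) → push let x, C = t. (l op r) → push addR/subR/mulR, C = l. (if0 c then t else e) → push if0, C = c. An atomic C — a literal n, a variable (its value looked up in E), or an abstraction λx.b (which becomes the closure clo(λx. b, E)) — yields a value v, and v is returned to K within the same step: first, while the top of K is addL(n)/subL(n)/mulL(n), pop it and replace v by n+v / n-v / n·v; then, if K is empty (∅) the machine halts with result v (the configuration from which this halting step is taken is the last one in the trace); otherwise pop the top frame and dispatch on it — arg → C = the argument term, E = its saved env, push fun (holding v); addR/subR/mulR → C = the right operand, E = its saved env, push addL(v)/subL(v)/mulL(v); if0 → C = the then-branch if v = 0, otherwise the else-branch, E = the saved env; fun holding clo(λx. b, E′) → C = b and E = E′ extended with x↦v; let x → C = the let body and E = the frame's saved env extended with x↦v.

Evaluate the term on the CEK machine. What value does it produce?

Answer: 13

Derivation:
t=0: ⟨C=((λv. ((λw. ((λp. (let q = p in w)) ((λp. -2) 3))) (v - (1 - v)))) 7); E=∅; K=∅⟩
t=1: ⟨C=(λv. ((λw. ((λp. (let q = p in w)) ((λp. -2) 3))) (v - (1 - v)))); E=∅; K=[arg]⟩
t=2: ⟨C=7; E=∅; K=[fun]⟩
t=3: ⟨C=((λw. ((λp. (let q = p in w)) ((λp. -2) 3))) (v - (1 - v))); E={v↦7}; K=∅⟩
t=4: ⟨C=(λw. ((λp. (let q = p in w)) ((λp. -2) 3))); E={v↦7}; K=[arg]⟩
t=5: ⟨C=(v - (1 - v)); E={v↦7}; K=[fun]⟩
t=6: ⟨C=v; E={v↦7}; K=[subR :: fun]⟩
t=7: ⟨C=(1 - v); E={v↦7}; K=[subL(7) :: fun]⟩
t=8: ⟨C=1; E={v↦7}; K=[subR :: subL(7) :: fun]⟩
t=9: ⟨C=v; E={v↦7}; K=[subL(1) :: subL(7) :: fun]⟩
t=10: ⟨C=((λp. (let q = p in w)) ((λp. -2) 3)); E={w↦13, v↦7}; K=∅⟩
t=11: ⟨C=(λp. (let q = p in w)); E={w↦13, v↦7}; K=[arg]⟩
t=12: ⟨C=((λp. -2) 3); E={w↦13, v↦7}; K=[fun]⟩
t=13: ⟨C=(λp. -2); E={w↦13, v↦7}; K=[arg :: fun]⟩
t=14: ⟨C=3; E={w↦13, v↦7}; K=[fun :: fun]⟩
t=15: ⟨C=-2; E={p↦3, w↦13, v↦7}; K=[fun]⟩
t=16: ⟨C=(let q = p in w); E={p↦-2, w↦13, v↦7}; K=∅⟩
t=17: ⟨C=p; E={p↦-2, w↦13, v↦7}; K=[let q]⟩
t=18: ⟨C=w; E={q↦-2, p↦-2, w↦13, v↦7}; K=∅⟩
→ final value 13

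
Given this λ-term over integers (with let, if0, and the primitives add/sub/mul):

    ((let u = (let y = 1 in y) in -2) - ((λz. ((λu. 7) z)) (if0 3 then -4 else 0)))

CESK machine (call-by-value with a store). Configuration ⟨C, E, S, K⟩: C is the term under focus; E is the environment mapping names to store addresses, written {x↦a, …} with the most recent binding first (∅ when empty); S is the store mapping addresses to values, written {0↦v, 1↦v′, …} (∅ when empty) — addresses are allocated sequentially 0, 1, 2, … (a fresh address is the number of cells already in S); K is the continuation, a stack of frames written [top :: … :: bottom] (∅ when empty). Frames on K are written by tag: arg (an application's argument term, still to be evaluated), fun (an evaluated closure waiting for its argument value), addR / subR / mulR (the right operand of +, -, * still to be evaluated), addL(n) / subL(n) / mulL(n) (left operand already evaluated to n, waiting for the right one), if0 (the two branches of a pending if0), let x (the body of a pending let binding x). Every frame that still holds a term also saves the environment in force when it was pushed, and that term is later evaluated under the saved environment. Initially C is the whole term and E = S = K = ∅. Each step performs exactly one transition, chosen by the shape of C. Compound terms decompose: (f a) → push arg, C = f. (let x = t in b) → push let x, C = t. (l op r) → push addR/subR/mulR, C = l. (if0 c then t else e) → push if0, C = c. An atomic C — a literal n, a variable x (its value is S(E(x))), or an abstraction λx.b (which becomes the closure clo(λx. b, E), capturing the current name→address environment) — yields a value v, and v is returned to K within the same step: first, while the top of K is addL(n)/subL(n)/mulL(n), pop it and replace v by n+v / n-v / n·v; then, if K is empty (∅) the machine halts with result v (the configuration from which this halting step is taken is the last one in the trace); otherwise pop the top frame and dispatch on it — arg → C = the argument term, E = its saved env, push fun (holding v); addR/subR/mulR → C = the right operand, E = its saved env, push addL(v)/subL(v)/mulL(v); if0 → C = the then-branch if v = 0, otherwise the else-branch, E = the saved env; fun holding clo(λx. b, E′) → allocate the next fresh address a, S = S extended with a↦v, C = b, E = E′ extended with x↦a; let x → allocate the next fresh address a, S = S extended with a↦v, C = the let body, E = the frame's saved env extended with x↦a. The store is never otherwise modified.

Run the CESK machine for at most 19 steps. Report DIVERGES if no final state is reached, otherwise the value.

t=0: ⟨C=((let u = (let y = 1 in y) in -2) - ((λz. ((λu. 7) z)) (if0 3 then -4 else 0))); E=∅; S=∅; K=∅⟩
t=1: ⟨C=(let u = (let y = 1 in y) in -2); E=∅; S=∅; K=[subR]⟩
t=2: ⟨C=(let y = 1 in y); E=∅; S=∅; K=[let u :: subR]⟩
t=3: ⟨C=1; E=∅; S=∅; K=[let y :: let u :: subR]⟩
t=4: ⟨C=y; E={y↦0}; S={0↦1}; K=[let u :: subR]⟩
t=5: ⟨C=-2; E={u↦1}; S={0↦1, 1↦1}; K=[subR]⟩
t=6: ⟨C=((λz. ((λu. 7) z)) (if0 3 then -4 else 0)); E=∅; S={0↦1, 1↦1}; K=[subL(-2)]⟩
t=7: ⟨C=(λz. ((λu. 7) z)); E=∅; S={0↦1, 1↦1}; K=[arg :: subL(-2)]⟩
t=8: ⟨C=(if0 3 then -4 else 0); E=∅; S={0↦1, 1↦1}; K=[fun :: subL(-2)]⟩
t=9: ⟨C=3; E=∅; S={0↦1, 1↦1}; K=[if0 :: fun :: subL(-2)]⟩
t=10: ⟨C=0; E=∅; S={0↦1, 1↦1}; K=[fun :: subL(-2)]⟩
t=11: ⟨C=((λu. 7) z); E={z↦2}; S={0↦1, 1↦1, 2↦0}; K=[subL(-2)]⟩
t=12: ⟨C=(λu. 7); E={z↦2}; S={0↦1, 1↦1, 2↦0}; K=[arg :: subL(-2)]⟩
t=13: ⟨C=z; E={z↦2}; S={0↦1, 1↦1, 2↦0}; K=[fun :: subL(-2)]⟩
t=14: ⟨C=7; E={u↦3, z↦2}; S={0↦1, 1↦1, 2↦0, 3↦0}; K=[subL(-2)]⟩
→ final value -9

Answer: -9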